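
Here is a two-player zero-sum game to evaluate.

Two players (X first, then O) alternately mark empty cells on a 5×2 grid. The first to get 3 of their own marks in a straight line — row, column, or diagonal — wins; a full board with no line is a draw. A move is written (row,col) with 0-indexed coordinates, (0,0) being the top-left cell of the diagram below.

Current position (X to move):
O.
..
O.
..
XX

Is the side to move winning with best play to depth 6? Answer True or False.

X winning at [O./../O./../XX]: False

p1 X@[O./../O./../XX]: (0,1)[OX/../O./../XX]-1 (1,0)[O./X./O./../XX]+0* (1,1)[O./.X/O./../XX]-1 (2,1)[O./../OX/../XX]-1 (3,0)[O./../O./X./XX]-1 (3,1)[O./../O./.X/XX]-1
p2 O@[O./X./O./../XX]: (0,1)[OO/X./O./../XX]+0* (1,1)[O./XO/O./../XX]+0 (2,1)[O./X./OO/../XX]+0 (3,0)[O./X./O./O./XX]+0 (3,1)[O./X./O./.O/XX]+0
p3 X@[OO/X./O./../XX]: (1,1)[OO/XX/O./../XX]+0* (2,1)[OO/X./OX/../XX]+0 (3,0)[OO/X./O./X./XX]+0 (3,1)[OO/X./O./.X/XX]+0
p4 O@[OO/XX/O./../XX]: (2,1)[OO/XX/OO/../XX]+0* (3,0)[OO/XX/O./O./XX]+0 (3,1)[OO/XX/O./.O/XX]+0
p5 X@[OO/XX/OO/../XX]: (3,0)[OO/XX/OO/X./XX]+0* (3,1)[OO/XX/OO/.X/XX]+0
p6 O@[OO/XX/OO/X./XX]: (3,1)[OO/XX/OO/XO/XX]+0*
p7 X@[OO/XX/OO/XO/XX] terminal +0; root [O./../O./../XX] d6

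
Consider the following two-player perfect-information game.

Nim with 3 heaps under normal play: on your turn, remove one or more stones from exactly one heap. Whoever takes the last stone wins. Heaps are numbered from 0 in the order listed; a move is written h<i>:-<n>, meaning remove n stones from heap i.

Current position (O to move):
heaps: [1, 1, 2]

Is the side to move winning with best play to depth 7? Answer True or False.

O winning at [(1,1,2)]: True

p1 O@[(1,1,2)]: h0:-1[(0,1,2)]-1 h1:-1[(1,0,2)]-1 h2:-1[(1,1,1)]-1 h2:-2[(1,1,0)]+1*
p2 X@[(1,1,0)]: h0:-1[(0,1,0)]-1* h1:-1[(1,0,0)]-1
p3 O@[(0,1,0)]: h1:-1[(0,0,0)]+1*
p4 X@[(0,0,0)] terminal -1; root [(1,1,2)] d7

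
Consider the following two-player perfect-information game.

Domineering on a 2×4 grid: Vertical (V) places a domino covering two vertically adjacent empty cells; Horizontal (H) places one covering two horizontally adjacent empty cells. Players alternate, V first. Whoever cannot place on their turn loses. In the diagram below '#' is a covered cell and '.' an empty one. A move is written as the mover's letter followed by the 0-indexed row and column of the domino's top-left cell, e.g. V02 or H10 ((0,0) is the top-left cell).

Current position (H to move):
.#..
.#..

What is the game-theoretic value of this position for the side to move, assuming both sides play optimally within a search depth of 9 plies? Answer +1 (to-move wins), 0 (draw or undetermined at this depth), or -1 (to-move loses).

ply 1, H at .#../.#.. | H02=+1→.###/.#..*; H12=+1→.#../.###
ply 2, V at .###/.#.. | V00=-1→####/##..*
ply 3, H at ####/##.. | H12=+1→####/####*
ply 4: ####/#### is terminal -1 (V); from .#../.#.. depth 9

value(.#../.#.., H) = +1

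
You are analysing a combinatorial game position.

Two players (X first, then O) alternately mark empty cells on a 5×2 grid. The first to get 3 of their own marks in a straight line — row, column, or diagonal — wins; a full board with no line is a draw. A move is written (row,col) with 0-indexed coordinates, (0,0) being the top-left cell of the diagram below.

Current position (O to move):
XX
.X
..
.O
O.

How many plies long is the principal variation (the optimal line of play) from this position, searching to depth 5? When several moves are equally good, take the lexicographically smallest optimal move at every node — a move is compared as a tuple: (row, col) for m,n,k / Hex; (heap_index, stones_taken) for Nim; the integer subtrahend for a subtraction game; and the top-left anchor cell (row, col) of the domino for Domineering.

PV length from [XX/.X/../.O/O.]: 5 plies

p1 O@[XX/.X/../.O/O.]: (1,0)[XX/OX/../.O/O.]-1 (2,0)[XX/.X/O./.O/O.]-1 (2,1)[XX/.X/.O/.O/O.]+0* (3,0)[XX/.X/../OO/O.]-1 (4,1)[XX/.X/../.O/OO]-1
p2 X@[XX/.X/.O/.O/O.]: (1,0)[XX/XX/.O/.O/O.]-1 (2,0)[XX/.X/XO/.O/O.]-1 (3,0)[XX/.X/.O/XO/O.]-1 (4,1)[XX/.X/.O/.O/OX]+0*
p3 O@[XX/.X/.O/.O/OX]: (1,0)[XX/OX/.O/.O/OX]+0* (2,0)[XX/.X/OO/.O/OX]+0 (3,0)[XX/.X/.O/OO/OX]+0
p4 X@[XX/OX/.O/.O/OX]: (2,0)[XX/OX/XO/.O/OX]+0* (3,0)[XX/OX/.O/XO/OX]+0
p5 O@[XX/OX/XO/.O/OX]: (3,0)[XX/OX/XO/OO/OX]+0*
p6 X@[XX/OX/XO/OO/OX] terminal +0; root [XX/.X/../.O/O.] d5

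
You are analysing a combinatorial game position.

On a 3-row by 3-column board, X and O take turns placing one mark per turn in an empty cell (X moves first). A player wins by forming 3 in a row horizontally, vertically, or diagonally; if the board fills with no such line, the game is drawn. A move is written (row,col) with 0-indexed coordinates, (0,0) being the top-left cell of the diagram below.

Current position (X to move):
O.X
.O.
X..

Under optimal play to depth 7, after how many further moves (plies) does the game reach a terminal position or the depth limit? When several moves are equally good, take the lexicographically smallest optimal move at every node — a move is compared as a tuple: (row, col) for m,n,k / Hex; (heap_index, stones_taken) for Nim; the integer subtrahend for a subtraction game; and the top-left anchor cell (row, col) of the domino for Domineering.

PV length from [O.X/.O./X..]: 3 plies

p1 X@[O.X/.O./X..]: (0,1)[OXX/.O./X..]-1 (1,0)[O.X/XO./X..]-1 (1,2)[O.X/.OX/X..]-1 (2,1)[O.X/.O./XX.]-1 (2,2)[O.X/.O./X.X]+1*
p2 O@[O.X/.O./X.X]: (0,1)[OOX/.O./X.X]-1* (1,0)[O.X/OO./X.X]-1 (1,2)[O.X/.OO/X.X]-1 (2,1)[O.X/.O./XOX]-1
p3 X@[OOX/.O./X.X]: (1,0)[OOX/XO./X.X]-1 (1,2)[OOX/.OX/X.X]+1* (2,1)[OOX/.O./XXX]+1
p4 O@[OOX/.OX/X.X] terminal -1; root [O.X/.O./X..] d7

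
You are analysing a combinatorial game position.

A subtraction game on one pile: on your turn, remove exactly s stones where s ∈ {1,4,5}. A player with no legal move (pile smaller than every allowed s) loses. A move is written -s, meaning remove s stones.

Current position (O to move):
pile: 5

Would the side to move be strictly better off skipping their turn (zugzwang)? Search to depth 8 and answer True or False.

[5] O move#1: -1:-1/4, -4:-1/1, -5:+1/0*
[0] end (terminal -1, X#2); searched 5 to 8
if O skipped the turn, X would face:
~ [5] X move#1: -1:-1/4, -4:-1/1, -5:+1/0*
~ [0] end (terminal -1, O#2); searched 5 to 8
compare (O): move=+1 vs pass=-1

zugzwang(5, O) = False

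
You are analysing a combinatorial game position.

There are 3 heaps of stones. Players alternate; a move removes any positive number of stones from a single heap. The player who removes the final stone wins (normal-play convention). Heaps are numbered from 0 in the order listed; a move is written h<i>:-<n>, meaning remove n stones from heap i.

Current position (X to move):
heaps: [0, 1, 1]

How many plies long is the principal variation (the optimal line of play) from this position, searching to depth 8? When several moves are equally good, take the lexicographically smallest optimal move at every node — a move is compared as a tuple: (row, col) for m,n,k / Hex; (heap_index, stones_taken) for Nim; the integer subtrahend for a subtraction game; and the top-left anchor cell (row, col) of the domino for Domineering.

PV length from [(0,1,1)]: 2 plies

[(0,1,1)] X move#1: h1:-1:-1/(0,0,1)*, h2:-1:-1/(0,1,0)
[(0,0,1)] O move#2: h2:-1:+1/(0,0,0)*
[(0,0,0)] end (terminal -1, X#3); searched (0,1,1) to 8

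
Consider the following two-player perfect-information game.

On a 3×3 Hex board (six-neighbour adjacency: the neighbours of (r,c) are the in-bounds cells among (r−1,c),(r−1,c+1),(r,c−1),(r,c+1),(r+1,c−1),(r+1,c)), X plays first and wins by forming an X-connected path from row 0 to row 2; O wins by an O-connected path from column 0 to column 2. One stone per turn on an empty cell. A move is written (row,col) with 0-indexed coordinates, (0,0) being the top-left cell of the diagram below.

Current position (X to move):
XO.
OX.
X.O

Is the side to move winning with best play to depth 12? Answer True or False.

X winning at [XO./OX./X.O]: True

[XO./OX./X.O] X move#1: (0,2):+1/XOX/OX./X.O*, (1,2):-1/XO./OXX/X.O, (2,1):-1/XO./OX./XXO
[XOX/OX./X.O] end (terminal -1, O#2); searched XO./OX./X.O to 12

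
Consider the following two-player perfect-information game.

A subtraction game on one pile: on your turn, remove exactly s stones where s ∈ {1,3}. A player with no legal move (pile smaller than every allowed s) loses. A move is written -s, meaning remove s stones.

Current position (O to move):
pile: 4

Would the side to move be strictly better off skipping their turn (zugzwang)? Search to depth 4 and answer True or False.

[4] O move#1: -1:-1/3*, -3:-1/1
[3] X move#2: -1:+1/2*, -3:+1/0
[2] O move#3: -1:-1/1*
[1] X move#4: -1:+1/0*
[0] end (terminal -1, O#5); searched 4 to 4
pass branch (X moves first from the same position):
  | [4] X move#1: -1:-1/3*, -3:-1/1
  | [3] O move#2: -1:+1/2*, -3:+1/0
  | [2] X move#3: -1:-1/1*
  | [1] O move#4: -1:+1/0*
  | [0] end (terminal -1, X#5); searched 4 to 4
O moving scores -1; O passing scores +1

zugzwang(4, O) = True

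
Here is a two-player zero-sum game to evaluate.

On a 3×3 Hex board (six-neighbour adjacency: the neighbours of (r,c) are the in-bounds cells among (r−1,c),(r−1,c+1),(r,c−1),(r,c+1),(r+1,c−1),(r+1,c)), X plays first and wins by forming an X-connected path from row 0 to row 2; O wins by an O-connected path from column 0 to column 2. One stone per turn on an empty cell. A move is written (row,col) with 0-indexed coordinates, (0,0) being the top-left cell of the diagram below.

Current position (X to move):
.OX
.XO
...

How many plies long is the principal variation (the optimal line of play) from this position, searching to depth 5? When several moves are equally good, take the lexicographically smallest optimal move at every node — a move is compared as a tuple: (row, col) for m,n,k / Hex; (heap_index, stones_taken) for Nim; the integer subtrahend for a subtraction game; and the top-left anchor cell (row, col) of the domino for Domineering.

ply 1, X at .OX/.XO/... | (0,0)=+1→XOX/.XO/...*; (1,0)=+1→.OX/XXO/...; (2,0)=+1→.OX/.XO/X..; (2,1)=+1→.OX/.XO/.X.; (2,2)=+1→.OX/.XO/..X
ply 2, O at XOX/.XO/... | (1,0)=-1→XOX/OXO/...*; (2,0)=-1→XOX/.XO/O..; (2,1)=-1→XOX/.XO/.O.; (2,2)=-1→XOX/.XO/..O
ply 3, X at XOX/OXO/... | (2,0)=+1→XOX/OXO/X..*; (2,1)=+1→XOX/OXO/.X.; (2,2)=+1→XOX/OXO/..X
ply 4: XOX/OXO/X.. is terminal -1 (O); from .OX/.XO/... depth 5

PV length from [.OX/.XO/...]: 3 plies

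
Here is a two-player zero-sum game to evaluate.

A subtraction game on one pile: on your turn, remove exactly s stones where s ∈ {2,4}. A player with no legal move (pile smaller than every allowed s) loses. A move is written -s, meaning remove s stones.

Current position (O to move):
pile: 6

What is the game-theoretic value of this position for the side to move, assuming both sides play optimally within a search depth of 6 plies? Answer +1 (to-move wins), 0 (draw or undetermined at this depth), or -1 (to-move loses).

value(6, O) = -1

p1 O@[6]: -2[4]-1* -4[2]-1
p2 X@[4]: -2[2]-1 -4[0]+1*
p3 O@[0] terminal -1; root [6] d6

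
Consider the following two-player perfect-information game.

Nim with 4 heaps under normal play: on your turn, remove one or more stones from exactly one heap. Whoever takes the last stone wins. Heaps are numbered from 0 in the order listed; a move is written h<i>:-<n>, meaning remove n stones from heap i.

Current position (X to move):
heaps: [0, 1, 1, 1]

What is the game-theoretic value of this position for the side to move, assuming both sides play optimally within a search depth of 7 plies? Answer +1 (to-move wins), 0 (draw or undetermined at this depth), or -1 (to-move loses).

p1 X@[(0,1,1,1)]: h1:-1[(0,0,1,1)]+1* h2:-1[(0,1,0,1)]+1 h3:-1[(0,1,1,0)]+1
p2 O@[(0,0,1,1)]: h2:-1[(0,0,0,1)]-1* h3:-1[(0,0,1,0)]-1
p3 X@[(0,0,0,1)]: h3:-1[(0,0,0,0)]+1*
p4 O@[(0,0,0,0)] terminal -1; root [(0,1,1,1)] d7

value((0,1,1,1), X) = +1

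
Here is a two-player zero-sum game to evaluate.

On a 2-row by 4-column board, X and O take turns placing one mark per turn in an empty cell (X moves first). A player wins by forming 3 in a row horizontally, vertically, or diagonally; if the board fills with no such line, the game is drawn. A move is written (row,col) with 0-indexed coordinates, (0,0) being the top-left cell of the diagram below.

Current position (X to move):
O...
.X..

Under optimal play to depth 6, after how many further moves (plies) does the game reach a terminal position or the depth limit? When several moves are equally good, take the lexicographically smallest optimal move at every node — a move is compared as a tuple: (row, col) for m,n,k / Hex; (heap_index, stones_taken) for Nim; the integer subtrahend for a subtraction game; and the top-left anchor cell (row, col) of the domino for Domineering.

[O.../.X..] X move#1: (0,1):+0/OX../.X.., (0,2):+0/O.X./.X.., (0,3):+0/O..X/.X.., (1,0):+0/O.../XX.., (1,2):+1/O.../.XX.*, (1,3):+0/O.../.X.X
[O.../.XX.] O move#2: (0,1):-1/OO../.XX.*, (0,2):-1/O.O./.XX., (0,3):-1/O..O/.XX., (1,0):-1/O.../OXX., (1,3):-1/O.../.XXO
[OO../.XX.] X move#3: (0,2):+1/OOX./.XX.*, (0,3):-1/OO.X/.XX., (1,0):+1/OO../XXX., (1,3):+1/OO../.XXX
[OOX./.XX.] O move#4: (0,3):-1/OOXO/.XX.*, (1,0):-1/OOX./OXX., (1,3):-1/OOX./.XXO
[OOXO/.XX.] X move#5: (1,0):+1/OOXO/XXX.*, (1,3):+1/OOXO/.XXX
[OOXO/XXX.] end (terminal -1, O#6); searched O.../.X.. to 6

PV length from [O.../.X..]: 5 plies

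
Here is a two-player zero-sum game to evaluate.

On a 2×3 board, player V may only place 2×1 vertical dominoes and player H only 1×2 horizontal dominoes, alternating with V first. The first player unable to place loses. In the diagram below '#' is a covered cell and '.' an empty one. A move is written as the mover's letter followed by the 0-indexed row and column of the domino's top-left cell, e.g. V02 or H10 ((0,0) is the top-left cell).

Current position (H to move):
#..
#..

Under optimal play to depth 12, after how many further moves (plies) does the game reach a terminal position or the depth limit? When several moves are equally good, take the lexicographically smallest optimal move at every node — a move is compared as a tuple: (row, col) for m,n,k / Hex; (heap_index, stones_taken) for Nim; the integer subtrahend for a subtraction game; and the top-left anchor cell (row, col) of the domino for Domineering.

PV length from [#../#..]: 1 ply

p1 H@[#../#..]: H01[###/#..]+1* H11[#../###]+1
p2 V@[###/#..] terminal -1; root [#../#..] d12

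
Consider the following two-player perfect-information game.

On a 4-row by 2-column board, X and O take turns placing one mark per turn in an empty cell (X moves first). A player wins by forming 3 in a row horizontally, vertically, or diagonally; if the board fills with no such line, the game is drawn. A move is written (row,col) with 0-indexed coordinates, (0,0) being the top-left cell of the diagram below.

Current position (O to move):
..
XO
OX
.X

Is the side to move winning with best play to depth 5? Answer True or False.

[../XO/OX/.X] O move#1: (0,0):+0/O./XO/OX/.X*, (0,1):+0/.O/XO/OX/.X, (3,0):+0/../XO/OX/OX
[O./XO/OX/.X] X move#2: (0,1):+0/OX/XO/OX/.X*, (3,0):+0/O./XO/OX/XX
[OX/XO/OX/.X] O move#3: (3,0):+0/OX/XO/OX/OX*
[OX/XO/OX/OX] end (terminal +0, X#4); searched ../XO/OX/.X to 5

O winning at [../XO/OX/.X]: False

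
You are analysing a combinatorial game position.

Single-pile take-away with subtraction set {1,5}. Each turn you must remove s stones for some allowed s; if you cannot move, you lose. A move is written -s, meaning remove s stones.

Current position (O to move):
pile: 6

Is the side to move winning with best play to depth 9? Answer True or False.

O winning at [6]: False

p1 O@[6]: -1[5]-1* -5[1]-1
p2 X@[5]: -1[4]+1* -5[0]+1
p3 O@[4]: -1[3]-1*
p4 X@[3]: -1[2]+1*
p5 O@[2]: -1[1]-1*
p6 X@[1]: -1[0]+1*
p7 O@[0] terminal -1; root [6] d9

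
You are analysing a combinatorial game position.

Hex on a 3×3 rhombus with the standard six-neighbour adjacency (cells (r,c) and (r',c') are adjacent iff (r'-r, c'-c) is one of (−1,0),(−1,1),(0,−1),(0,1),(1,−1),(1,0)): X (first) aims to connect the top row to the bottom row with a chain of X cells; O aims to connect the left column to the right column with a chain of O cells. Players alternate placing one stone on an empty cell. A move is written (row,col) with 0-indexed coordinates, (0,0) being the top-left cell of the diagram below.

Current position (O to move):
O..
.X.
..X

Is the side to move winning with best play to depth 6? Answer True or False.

[O../.X./..X] O move#1: (0,1):-1/OO./.X./..X*, (0,2):-1/O.O/.X./..X, (1,0):-1/O../OX./..X, (1,2):-1/O../.XO/..X, (2,0):-1/O../.X./O.X, (2,1):-1/O../.X./.OX
[OO./.X./..X] X move#2: (0,2):+1/OOX/.X./..X*, (1,0):-1/OO./XX./..X, (1,2):-1/OO./.XX/..X, (2,0):-1/OO./.X./X.X, (2,1):-1/OO./.X./.XX
[OOX/.X./..X] O move#3: (1,0):-1/OOX/OX./..X*, (1,2):-1/OOX/.XO/..X, (2,0):-1/OOX/.X./O.X, (2,1):-1/OOX/.X./.OX
[OOX/OX./..X] X move#4: (1,2):+1/OOX/OXX/..X*, (2,0):+1/OOX/OX./X.X, (2,1):+1/OOX/OX./.XX
[OOX/OXX/..X] end (terminal -1, O#5); searched O../.X./..X to 6

O winning at [O../.X./..X]: False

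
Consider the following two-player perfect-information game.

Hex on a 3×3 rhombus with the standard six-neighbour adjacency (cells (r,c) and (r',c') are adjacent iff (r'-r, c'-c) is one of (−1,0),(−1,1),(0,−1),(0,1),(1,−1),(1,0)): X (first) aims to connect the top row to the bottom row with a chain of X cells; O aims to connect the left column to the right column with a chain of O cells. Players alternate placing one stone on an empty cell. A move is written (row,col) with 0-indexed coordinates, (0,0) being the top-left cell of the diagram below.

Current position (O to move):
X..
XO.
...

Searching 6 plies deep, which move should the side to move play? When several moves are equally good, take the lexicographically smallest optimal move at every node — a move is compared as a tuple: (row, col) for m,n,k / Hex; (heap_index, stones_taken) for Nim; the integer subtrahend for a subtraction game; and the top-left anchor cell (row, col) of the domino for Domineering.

O's best at [X../XO./...]: (2,0)

ply 1, O at X../XO./... | (0,1)=-1→XO./XO./...; (0,2)=-1→X.O/XO./...; (1,2)=-1→X../XOO/...; (2,0)=+1→X../XO./O..*; (2,1)=-1→X../XO./.O.; (2,2)=-1→X../XO./..O
ply 2, X at X../XO./O.. | (0,1)=-1→XX./XO./O..*; (0,2)=-1→X.X/XO./O..; (1,2)=-1→X../XOX/O..; (2,1)=-1→X../XO./OX.; (2,2)=-1→X../XO./O.X
ply 3, O at XX./XO./O.. | (0,2)=+1→XXO/XO./O..*; (1,2)=+1→XX./XOO/O..; (2,1)=+1→XX./XO./OO.; (2,2)=+1→XX./XO./O.O
ply 4: XXO/XO./O.. is terminal -1 (X); from X../XO./... depth 6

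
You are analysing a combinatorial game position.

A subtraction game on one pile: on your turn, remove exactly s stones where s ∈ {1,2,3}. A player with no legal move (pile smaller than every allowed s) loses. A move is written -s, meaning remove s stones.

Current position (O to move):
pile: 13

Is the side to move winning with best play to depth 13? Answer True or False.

O winning at [13]: True

p1 O@[13]: -1[12]+1* -2[11]-1 -3[10]-1
p2 X@[12]: -1[11]-1* -2[10]-1 -3[9]-1
p3 O@[11]: -1[10]-1 -2[9]-1 -3[8]+1*
p4 X@[8]: -1[7]-1* -2[6]-1 -3[5]-1
p5 O@[7]: -1[6]-1 -2[5]-1 -3[4]+1*
p6 X@[4]: -1[3]-1* -2[2]-1 -3[1]-1
p7 O@[3]: -1[2]-1 -2[1]-1 -3[0]+1*
p8 X@[0] terminal -1; root [13] d13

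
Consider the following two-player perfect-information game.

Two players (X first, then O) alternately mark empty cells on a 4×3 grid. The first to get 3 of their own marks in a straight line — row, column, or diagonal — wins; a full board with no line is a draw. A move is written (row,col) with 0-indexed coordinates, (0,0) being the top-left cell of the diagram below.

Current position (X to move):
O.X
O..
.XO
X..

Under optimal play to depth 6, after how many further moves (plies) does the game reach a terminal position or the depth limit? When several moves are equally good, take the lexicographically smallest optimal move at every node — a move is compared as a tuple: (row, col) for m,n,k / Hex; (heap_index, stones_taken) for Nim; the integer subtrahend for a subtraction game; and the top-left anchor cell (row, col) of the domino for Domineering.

PV length from [O.X/O../.XO/X..]: 1 ply

ply 1, X at O.X/O../.XO/X.. | (0,1)=-1→OXX/O../.XO/X..; (1,1)=-1→O.X/OX./.XO/X..; (1,2)=+1→O.X/O.X/.XO/X..*; (2,0)=-1→O.X/O../XXO/X..; (3,1)=-1→O.X/O../.XO/XX.; (3,2)=-1→O.X/O../.XO/X.X
ply 2: O.X/O.X/.XO/X.. is terminal -1 (O); from O.X/O../.XO/X.. depth 6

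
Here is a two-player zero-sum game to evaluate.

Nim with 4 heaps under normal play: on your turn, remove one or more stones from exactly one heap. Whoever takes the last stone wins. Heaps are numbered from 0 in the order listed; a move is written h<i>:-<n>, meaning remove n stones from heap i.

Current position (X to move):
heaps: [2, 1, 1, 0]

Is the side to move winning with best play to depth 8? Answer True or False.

p1 X@[(2,1,1,0)]: h0:-1[(1,1,1,0)]-1 h0:-2[(0,1,1,0)]+1* h1:-1[(2,0,1,0)]-1 h2:-1[(2,1,0,0)]-1
p2 O@[(0,1,1,0)]: h1:-1[(0,0,1,0)]-1* h2:-1[(0,1,0,0)]-1
p3 X@[(0,0,1,0)]: h2:-1[(0,0,0,0)]+1*
p4 O@[(0,0,0,0)] terminal -1; root [(2,1,1,0)] d8

X winning at [(2,1,1,0)]: True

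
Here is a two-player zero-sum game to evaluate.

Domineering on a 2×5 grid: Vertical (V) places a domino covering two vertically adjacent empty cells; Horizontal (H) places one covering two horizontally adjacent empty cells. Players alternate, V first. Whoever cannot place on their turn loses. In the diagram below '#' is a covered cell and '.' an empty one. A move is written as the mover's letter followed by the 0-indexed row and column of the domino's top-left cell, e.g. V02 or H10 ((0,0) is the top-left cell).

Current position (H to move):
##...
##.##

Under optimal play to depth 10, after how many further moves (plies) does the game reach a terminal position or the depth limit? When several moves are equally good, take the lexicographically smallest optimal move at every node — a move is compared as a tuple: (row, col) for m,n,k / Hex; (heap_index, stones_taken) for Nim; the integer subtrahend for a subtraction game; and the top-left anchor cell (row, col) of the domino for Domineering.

PV length from [##.../##.##]: 1 ply

[##.../##.##] H move#1: H02:+1/####./##.##*, H03:-1/##.##/##.##
[####./##.##] end (terminal -1, V#2); searched ##.../##.## to 10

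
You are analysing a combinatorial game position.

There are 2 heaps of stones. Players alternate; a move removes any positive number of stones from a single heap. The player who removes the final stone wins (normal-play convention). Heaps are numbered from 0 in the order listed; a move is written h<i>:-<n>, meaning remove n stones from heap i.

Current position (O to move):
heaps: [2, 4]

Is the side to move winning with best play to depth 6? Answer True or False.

O winning at [(2,4)]: True

[(2,4)] O move#1: h0:-1:-1/(1,4), h0:-2:-1/(0,4), h1:-1:-1/(2,3), h1:-2:+1/(2,2)*, h1:-3:-1/(2,1), h1:-4:-1/(2,0)
[(2,2)] X move#2: h0:-1:-1/(1,2)*, h0:-2:-1/(0,2), h1:-1:-1/(2,1), h1:-2:-1/(2,0)
[(1,2)] O move#3: h0:-1:-1/(0,2), h1:-1:+1/(1,1)*, h1:-2:-1/(1,0)
[(1,1)] X move#4: h0:-1:-1/(0,1)*, h1:-1:-1/(1,0)
[(0,1)] O move#5: h1:-1:+1/(0,0)*
[(0,0)] end (terminal -1, X#6); searched (2,4) to 6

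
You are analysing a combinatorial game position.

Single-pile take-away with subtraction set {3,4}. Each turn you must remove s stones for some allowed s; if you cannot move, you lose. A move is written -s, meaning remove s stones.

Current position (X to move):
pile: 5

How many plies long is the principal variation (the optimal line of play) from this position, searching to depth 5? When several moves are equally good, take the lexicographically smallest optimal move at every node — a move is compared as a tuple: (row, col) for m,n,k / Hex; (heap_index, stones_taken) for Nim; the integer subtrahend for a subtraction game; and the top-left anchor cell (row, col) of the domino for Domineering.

PV length from [5]: 1 ply

[5] X move#1: -3:+1/2*, -4:+1/1
[2] end (terminal -1, O#2); searched 5 to 5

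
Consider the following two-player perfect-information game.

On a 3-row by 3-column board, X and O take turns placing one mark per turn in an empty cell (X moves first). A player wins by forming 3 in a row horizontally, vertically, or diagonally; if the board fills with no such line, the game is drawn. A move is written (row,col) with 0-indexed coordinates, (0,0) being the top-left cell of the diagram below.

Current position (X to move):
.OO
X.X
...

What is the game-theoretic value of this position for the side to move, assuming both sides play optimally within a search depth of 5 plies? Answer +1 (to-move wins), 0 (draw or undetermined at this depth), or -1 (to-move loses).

p1 X@[.OO/X.X/...]: (0,0)[XOO/X.X/...]+1* (1,1)[.OO/XXX/...]+1 (2,0)[.OO/X.X/X..]-1 (2,1)[.OO/X.X/.X.]-1 (2,2)[.OO/X.X/..X]-1
p2 O@[XOO/X.X/...]: (1,1)[XOO/XOX/...]-1* (2,0)[XOO/X.X/O..]-1 (2,1)[XOO/X.X/.O.]-1 (2,2)[XOO/X.X/..O]-1
p3 X@[XOO/XOX/...]: (2,0)[XOO/XOX/X..]+1* (2,1)[XOO/XOX/.X.]-1 (2,2)[XOO/XOX/..X]-1
p4 O@[XOO/XOX/X..] terminal -1; root [.OO/X.X/...] d5

value(.OO/X.X/..., X) = +1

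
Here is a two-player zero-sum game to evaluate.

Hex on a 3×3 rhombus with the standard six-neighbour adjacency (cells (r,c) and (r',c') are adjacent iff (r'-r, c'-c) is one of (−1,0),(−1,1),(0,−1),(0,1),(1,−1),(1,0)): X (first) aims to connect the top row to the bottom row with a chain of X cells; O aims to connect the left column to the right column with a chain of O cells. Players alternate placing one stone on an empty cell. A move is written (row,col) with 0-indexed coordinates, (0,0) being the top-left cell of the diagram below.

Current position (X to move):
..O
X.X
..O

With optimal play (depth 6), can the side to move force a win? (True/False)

X winning at [..O/X.X/..O]: True

ply 1, X at ..O/X.X/..O | (0,0)=-1→X.O/X.X/..O; (0,1)=-1→.XO/X.X/..O; (1,1)=+1→..O/XXX/..O*; (2,0)=+1→..O/X.X/X.O; (2,1)=+1→..O/X.X/.XO
ply 2, O at ..O/XXX/..O | (0,0)=-1→O.O/XXX/..O*; (0,1)=-1→.OO/XXX/..O; (2,0)=-1→..O/XXX/O.O; (2,1)=-1→..O/XXX/.OO
ply 3, X at O.O/XXX/..O | (0,1)=+1→OXO/XXX/..O*; (2,0)=-1→O.O/XXX/X.O; (2,1)=-1→O.O/XXX/.XO
ply 4, O at OXO/XXX/..O | (2,0)=-1→OXO/XXX/O.O*; (2,1)=-1→OXO/XXX/.OO
ply 5, X at OXO/XXX/O.O | (2,1)=+1→OXO/XXX/OXO*
ply 6: OXO/XXX/OXO is terminal -1 (O); from ..O/X.X/..O depth 6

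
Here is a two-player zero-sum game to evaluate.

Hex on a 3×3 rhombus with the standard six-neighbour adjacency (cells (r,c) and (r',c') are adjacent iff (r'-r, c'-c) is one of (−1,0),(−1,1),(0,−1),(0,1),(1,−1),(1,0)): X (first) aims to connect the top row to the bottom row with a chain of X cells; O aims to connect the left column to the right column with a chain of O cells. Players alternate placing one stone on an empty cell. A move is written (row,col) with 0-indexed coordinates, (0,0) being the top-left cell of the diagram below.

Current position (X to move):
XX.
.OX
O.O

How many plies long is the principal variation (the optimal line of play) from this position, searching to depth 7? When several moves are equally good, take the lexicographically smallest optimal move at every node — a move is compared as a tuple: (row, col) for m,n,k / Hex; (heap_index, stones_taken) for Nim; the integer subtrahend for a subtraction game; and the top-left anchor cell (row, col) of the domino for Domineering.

p1 X@[XX./.OX/O.O]: (0,2)[XXX/.OX/O.O]-1* (1,0)[XX./XOX/O.O]-1 (2,1)[XX./.OX/OXO]-1
p2 O@[XXX/.OX/O.O]: (1,0)[XXX/OOX/O.O]-1 (2,1)[XXX/.OX/OOO]+1*
p3 X@[XXX/.OX/OOO] terminal -1; root [XX./.OX/O.O] d7

PV length from [XX./.OX/O.O]: 2 plies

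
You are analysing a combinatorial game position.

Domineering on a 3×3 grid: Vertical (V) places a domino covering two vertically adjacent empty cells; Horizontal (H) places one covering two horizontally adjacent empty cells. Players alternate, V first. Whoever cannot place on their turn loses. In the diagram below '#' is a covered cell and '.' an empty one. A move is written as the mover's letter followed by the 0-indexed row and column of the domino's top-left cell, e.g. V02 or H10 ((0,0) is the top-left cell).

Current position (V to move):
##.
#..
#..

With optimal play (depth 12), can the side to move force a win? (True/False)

[##./#../#..] V move#1: V02:-1/###/#.#/#.., V11:+1/##./##./##.*, V12:+1/##./#.#/#.#
[##./##./##.] end (terminal -1, H#2); searched ##./#../#.. to 12

V winning at [##./#../#..]: True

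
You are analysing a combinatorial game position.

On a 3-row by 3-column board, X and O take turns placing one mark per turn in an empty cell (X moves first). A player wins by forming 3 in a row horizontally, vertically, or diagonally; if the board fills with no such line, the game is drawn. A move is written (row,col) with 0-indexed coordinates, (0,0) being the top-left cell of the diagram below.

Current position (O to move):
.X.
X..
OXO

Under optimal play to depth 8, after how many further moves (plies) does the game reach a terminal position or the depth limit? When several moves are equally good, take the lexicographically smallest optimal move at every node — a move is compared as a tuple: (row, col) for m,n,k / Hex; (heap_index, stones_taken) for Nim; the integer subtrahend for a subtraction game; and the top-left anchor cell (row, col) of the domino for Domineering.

p1 O@[.X./X../OXO]: (0,0)[OX./X../OXO]-1 (0,2)[.XO/X../OXO]-1 (1,1)[.X./XO./OXO]+1* (1,2)[.X./X.O/OXO]-1
p2 X@[.X./XO./OXO]: (0,0)[XX./XO./OXO]-1* (0,2)[.XX/XO./OXO]-1 (1,2)[.X./XOX/OXO]-1
p3 O@[XX./XO./OXO]: (0,2)[XXO/XO./OXO]+1* (1,2)[XX./XOO/OXO]-1
p4 X@[XXO/XO./OXO] terminal -1; root [.X./X../OXO] d8

PV length from [.X./X../OXO]: 3 plies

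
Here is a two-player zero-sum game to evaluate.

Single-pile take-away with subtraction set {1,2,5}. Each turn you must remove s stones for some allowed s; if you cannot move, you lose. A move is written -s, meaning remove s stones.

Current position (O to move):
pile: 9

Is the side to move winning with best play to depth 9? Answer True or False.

O winning at [9]: False

p1 O@[9]: -1[8]-1* -2[7]-1 -5[4]-1
p2 X@[8]: -1[7]-1 -2[6]+1* -5[3]+1
p3 O@[6]: -1[5]-1* -2[4]-1 -5[1]-1
p4 X@[5]: -1[4]-1 -2[3]+1* -5[0]+1
p5 O@[3]: -1[2]-1* -2[1]-1
p6 X@[2]: -1[1]-1 -2[0]+1*
p7 O@[0] terminal -1; root [9] d9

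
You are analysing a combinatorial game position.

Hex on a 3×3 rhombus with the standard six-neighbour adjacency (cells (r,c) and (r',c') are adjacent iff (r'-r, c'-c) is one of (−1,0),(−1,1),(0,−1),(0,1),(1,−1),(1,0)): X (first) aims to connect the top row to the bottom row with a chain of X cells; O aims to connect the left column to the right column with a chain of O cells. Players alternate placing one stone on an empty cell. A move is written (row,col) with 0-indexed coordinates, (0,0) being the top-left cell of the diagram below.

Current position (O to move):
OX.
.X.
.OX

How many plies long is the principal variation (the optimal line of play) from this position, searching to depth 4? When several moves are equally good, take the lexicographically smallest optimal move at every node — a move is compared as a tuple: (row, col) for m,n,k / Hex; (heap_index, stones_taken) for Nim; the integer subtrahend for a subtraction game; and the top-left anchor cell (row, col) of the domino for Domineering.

PV length from [OX./.X./.OX]: 4 plies

p1 O@[OX./.X./.OX]: (0,2)[OXO/.X./.OX]-1* (1,0)[OX./OX./.OX]-1 (1,2)[OX./.XO/.OX]-1 (2,0)[OX./.X./OOX]-1
p2 X@[OXO/.X./.OX]: (1,0)[OXO/XX./.OX]+1* (1,2)[OXO/.XX/.OX]+1 (2,0)[OXO/.X./XOX]+1
p3 O@[OXO/XX./.OX]: (1,2)[OXO/XXO/.OX]-1* (2,0)[OXO/XX./OOX]-1
p4 X@[OXO/XXO/.OX]: (2,0)[OXO/XXO/XOX]+1*
p5 O@[OXO/XXO/XOX] terminal -1; root [OX./.X./.OX] d4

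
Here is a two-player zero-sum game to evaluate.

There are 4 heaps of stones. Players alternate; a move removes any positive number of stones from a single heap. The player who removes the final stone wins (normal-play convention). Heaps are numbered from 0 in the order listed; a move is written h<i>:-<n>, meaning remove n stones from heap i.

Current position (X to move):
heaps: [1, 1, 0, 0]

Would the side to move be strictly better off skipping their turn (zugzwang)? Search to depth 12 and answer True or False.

zugzwang((1,1,0,0), X) = True

p1 X@[(1,1,0,0)]: h0:-1[(0,1,0,0)]-1* h1:-1[(1,0,0,0)]-1
p2 O@[(0,1,0,0)]: h1:-1[(0,0,0,0)]+1*
p3 X@[(0,0,0,0)] terminal -1; root [(1,1,0,0)] d12
if X skipped the turn, O would face:
~ p1 O@[(1,1,0,0)]: h0:-1[(0,1,0,0)]-1* h1:-1[(1,0,0,0)]-1
~ p2 X@[(0,1,0,0)]: h1:-1[(0,0,0,0)]+1*
~ p3 O@[(0,0,0,0)] terminal -1; root [(1,1,0,0)] d12
compare (X): move=-1 vs pass=+1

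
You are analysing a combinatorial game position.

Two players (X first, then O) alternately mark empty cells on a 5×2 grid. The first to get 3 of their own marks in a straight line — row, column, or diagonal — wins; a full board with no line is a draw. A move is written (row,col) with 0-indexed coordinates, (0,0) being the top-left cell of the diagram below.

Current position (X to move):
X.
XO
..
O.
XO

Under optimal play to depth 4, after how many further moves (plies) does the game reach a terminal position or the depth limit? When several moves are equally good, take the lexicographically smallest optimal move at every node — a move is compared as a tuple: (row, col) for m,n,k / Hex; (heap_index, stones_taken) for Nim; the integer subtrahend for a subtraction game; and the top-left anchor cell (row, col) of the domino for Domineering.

PV length from [X./XO/../O./XO]: 1 ply

p1 X@[X./XO/../O./XO]: (0,1)[XX/XO/../O./XO]+0 (2,0)[X./XO/X./O./XO]+1* (2,1)[X./XO/.X/O./XO]+0 (3,1)[X./XO/../OX/XO]+0
p2 O@[X./XO/X./O./XO] terminal -1; root [X./XO/../O./XO] d4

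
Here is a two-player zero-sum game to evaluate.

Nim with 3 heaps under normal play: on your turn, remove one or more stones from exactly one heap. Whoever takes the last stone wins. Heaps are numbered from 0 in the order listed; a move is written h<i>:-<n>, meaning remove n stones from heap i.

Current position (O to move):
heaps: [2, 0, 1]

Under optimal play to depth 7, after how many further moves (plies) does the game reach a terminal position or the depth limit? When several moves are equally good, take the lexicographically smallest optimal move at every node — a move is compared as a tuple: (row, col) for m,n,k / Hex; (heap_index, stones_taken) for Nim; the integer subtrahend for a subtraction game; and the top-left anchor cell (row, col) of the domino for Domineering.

p1 O@[(2,0,1)]: h0:-1[(1,0,1)]+1* h0:-2[(0,0,1)]-1 h2:-1[(2,0,0)]-1
p2 X@[(1,0,1)]: h0:-1[(0,0,1)]-1* h2:-1[(1,0,0)]-1
p3 O@[(0,0,1)]: h2:-1[(0,0,0)]+1*
p4 X@[(0,0,0)] terminal -1; root [(2,0,1)] d7

PV length from [(2,0,1)]: 3 plies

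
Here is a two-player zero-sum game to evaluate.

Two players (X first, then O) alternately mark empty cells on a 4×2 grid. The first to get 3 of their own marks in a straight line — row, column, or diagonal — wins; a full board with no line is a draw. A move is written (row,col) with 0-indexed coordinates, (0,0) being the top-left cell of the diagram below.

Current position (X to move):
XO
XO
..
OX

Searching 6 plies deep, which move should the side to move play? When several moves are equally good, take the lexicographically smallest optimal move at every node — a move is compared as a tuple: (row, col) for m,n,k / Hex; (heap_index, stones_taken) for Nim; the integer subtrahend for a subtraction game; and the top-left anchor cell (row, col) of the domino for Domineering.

[XO/XO/../OX] X move#1: (2,0):+1/XO/XO/X./OX*, (2,1):+0/XO/XO/.X/OX
[XO/XO/X./OX] end (terminal -1, O#2); searched XO/XO/../OX to 6

X's best at [XO/XO/../OX]: (2,0)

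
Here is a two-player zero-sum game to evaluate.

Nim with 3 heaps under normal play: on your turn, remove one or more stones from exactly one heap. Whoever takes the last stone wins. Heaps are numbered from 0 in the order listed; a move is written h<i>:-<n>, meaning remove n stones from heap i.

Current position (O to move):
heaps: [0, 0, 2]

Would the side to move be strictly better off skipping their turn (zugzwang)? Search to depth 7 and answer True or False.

[(0,0,2)] O move#1: h2:-1:-1/(0,0,1), h2:-2:+1/(0,0,0)*
[(0,0,0)] end (terminal -1, X#2); searched (0,0,2) to 7
pass branch (X moves first from the same position):
  | [(0,0,2)] X move#1: h2:-1:-1/(0,0,1), h2:-2:+1/(0,0,0)*
  | [(0,0,0)] end (terminal -1, O#2); searched (0,0,2) to 7
O moving scores +1; O passing scores -1

zugzwang((0,0,2), O) = False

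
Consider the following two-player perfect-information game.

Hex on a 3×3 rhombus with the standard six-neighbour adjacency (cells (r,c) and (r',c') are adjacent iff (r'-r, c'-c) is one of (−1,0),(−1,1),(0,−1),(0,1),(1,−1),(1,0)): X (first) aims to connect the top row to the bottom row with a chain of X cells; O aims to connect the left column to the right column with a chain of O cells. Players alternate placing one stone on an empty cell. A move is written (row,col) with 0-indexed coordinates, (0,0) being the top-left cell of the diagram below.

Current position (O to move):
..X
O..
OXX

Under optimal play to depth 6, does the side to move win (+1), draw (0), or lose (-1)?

ply 1, O at ..X/O../OXX | (0,0)=-1→O.X/O../OXX*; (0,1)=-1→.OX/O../OXX; (1,1)=-1→..X/OO./OXX; (1,2)=-1→..X/O.O/OXX
ply 2, X at O.X/O../OXX | (0,1)=+1→OXX/O../OXX*; (1,1)=+1→O.X/OX./OXX; (1,2)=+1→O.X/O.X/OXX
ply 3, O at OXX/O../OXX | (1,1)=-1→OXX/OO./OXX*; (1,2)=-1→OXX/O.O/OXX
ply 4, X at OXX/OO./OXX | (1,2)=+1→OXX/OOX/OXX*
ply 5: OXX/OOX/OXX is terminal -1 (O); from ..X/O../OXX depth 6

value(..X/O../OXX, O) = -1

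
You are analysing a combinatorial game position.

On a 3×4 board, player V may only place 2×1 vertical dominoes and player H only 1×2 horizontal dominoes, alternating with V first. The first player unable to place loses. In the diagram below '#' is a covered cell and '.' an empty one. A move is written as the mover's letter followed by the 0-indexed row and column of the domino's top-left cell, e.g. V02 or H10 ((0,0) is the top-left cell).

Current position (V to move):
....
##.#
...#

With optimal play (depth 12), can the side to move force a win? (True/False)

V winning at [..../##.#/...#]: False

p1 V@[..../##.#/...#]: V02[..#./####/...#]-1* V12[..../####/..##]-1
p2 H@[..#./####/...#]: H00[###./####/...#]+1* H20[..#./####/##.#]+1 H21[..#./####/.###]+1
p3 V@[###./####/...#] terminal -1; root [..../##.#/...#] d12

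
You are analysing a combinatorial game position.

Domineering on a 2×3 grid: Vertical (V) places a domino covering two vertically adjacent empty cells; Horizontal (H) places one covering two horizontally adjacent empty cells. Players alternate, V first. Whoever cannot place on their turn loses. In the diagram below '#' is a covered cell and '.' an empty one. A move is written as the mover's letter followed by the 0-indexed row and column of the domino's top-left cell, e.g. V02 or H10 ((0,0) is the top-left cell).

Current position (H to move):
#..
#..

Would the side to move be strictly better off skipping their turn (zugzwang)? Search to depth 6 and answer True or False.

p1 H@[#../#..]: H01[###/#..]+1* H11[#../###]+1
p2 V@[###/#..] terminal -1; root [#../#..] d6
if H skipped the turn, V would face:
~ p1 V@[#../#..]: V01[##./##.]+1* V02[#.#/#.#]+1
~ p2 H@[##./##.] terminal -1; root [#../#..] d6
compare (H): move=+1 vs pass=-1

zugzwang(#../#.., H) = False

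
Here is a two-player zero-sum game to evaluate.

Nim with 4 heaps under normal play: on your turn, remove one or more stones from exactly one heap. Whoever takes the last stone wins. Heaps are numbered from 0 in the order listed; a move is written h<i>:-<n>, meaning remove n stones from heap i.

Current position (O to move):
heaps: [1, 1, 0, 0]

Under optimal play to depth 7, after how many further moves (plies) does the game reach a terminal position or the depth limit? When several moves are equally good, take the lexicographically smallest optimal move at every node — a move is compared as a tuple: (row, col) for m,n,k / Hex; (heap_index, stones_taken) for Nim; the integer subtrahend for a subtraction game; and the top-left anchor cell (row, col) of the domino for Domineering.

PV length from [(1,1,0,0)]: 2 plies

ply 1, O at (1,1,0,0) | h0:-1=-1→(0,1,0,0)*; h1:-1=-1→(1,0,0,0)
ply 2, X at (0,1,0,0) | h1:-1=+1→(0,0,0,0)*
ply 3: (0,0,0,0) is terminal -1 (O); from (1,1,0,0) depth 7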